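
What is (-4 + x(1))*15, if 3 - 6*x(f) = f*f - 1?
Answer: -105/2 ≈ -52.500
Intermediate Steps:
x(f) = ⅔ - f²/6 (x(f) = ½ - (f*f - 1)/6 = ½ - (f² - 1)/6 = ½ - (-1 + f²)/6 = ½ + (⅙ - f²/6) = ⅔ - f²/6)
(-4 + x(1))*15 = (-4 + (⅔ - ⅙*1²))*15 = (-4 + (⅔ - ⅙*1))*15 = (-4 + (⅔ - ⅙))*15 = (-4 + ½)*15 = -7/2*15 = -105/2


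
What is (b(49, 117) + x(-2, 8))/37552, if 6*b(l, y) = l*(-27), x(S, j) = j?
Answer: -425/75104 ≈ -0.0056588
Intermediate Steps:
b(l, y) = -9*l/2 (b(l, y) = (l*(-27))/6 = (-27*l)/6 = -9*l/2)
(b(49, 117) + x(-2, 8))/37552 = (-9/2*49 + 8)/37552 = (-441/2 + 8)*(1/37552) = -425/2*1/37552 = -425/75104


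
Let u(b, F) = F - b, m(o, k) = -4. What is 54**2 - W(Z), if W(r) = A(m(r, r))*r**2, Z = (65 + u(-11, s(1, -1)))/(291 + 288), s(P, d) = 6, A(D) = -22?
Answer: 977710684/335241 ≈ 2916.4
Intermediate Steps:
Z = 82/579 (Z = (65 + (6 - 1*(-11)))/(291 + 288) = (65 + (6 + 11))/579 = (65 + 17)*(1/579) = 82*(1/579) = 82/579 ≈ 0.14162)
W(r) = -22*r**2
54**2 - W(Z) = 54**2 - (-22)*(82/579)**2 = 2916 - (-22)*6724/335241 = 2916 - 1*(-147928/335241) = 2916 + 147928/335241 = 977710684/335241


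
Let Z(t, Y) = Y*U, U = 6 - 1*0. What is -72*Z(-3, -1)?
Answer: 432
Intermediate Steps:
U = 6 (U = 6 + 0 = 6)
Z(t, Y) = 6*Y (Z(t, Y) = Y*6 = 6*Y)
-72*Z(-3, -1) = -432*(-1) = -72*(-6) = 432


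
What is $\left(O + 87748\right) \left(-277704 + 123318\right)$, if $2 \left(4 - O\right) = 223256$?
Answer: $3686120136$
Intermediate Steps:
$O = -111624$ ($O = 4 - 111628 = -111624$)
$\left(O + 87748\right) \left(-277704 + 123318\right) = \left(-111624 + 87748\right) \left(-277704 + 123318\right) = \left(-23876\right) \left(-154386\right) = 3686120136$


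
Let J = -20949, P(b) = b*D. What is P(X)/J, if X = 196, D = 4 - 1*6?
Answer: 392/20949 ≈ 0.018712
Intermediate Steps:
D = -2 (D = 4 - 6 = -2)
P(b) = -2*b (P(b) = b*(-2) = -2*b)
P(X)/J = -2*196/(-20949) = -392*(-1/20949) = 392/20949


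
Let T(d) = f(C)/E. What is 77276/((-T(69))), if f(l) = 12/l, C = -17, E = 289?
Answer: 94914247/3 ≈ 3.1638e+7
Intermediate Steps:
T(d) = -12/4913 (T(d) = (12/(-17))/289 = (12*(-1/17))*(1/289) = -12/17*1/289 = -12/4913)
77276/((-T(69))) = 77276/((-1*(-12/4913))) = 77276/(12/4913) = 77276*(4913/12) = 94914247/3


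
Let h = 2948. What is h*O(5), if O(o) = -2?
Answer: -5896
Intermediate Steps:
h*O(5) = 2948*(-2) = -5896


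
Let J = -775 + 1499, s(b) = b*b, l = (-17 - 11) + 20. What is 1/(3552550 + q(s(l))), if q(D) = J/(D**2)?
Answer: 1024/3637811381 ≈ 2.8149e-7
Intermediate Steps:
l = -8 (l = -28 + 20 = -8)
s(b) = b**2
J = 724
q(D) = 724/D**2 (q(D) = 724/(D**2) = 724/D**2)
1/(3552550 + q(s(l))) = 1/(3552550 + 724/((-8)**2)**2) = 1/(3552550 + 724/64**2) = 1/(3552550 + 724*(1/4096)) = 1/(3552550 + 181/1024) = 1/(3637811381/1024) = 1024/3637811381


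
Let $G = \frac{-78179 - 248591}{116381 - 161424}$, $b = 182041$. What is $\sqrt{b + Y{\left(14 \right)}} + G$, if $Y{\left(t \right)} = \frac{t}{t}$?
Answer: $\frac{326770}{45043} + \sqrt{182042} \approx 433.92$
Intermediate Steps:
$G = \frac{326770}{45043}$ ($G = - \frac{326770}{-45043} = \left(-326770\right) \left(- \frac{1}{45043}\right) = \frac{326770}{45043} \approx 7.2546$)
$Y{\left(t \right)} = 1$
$\sqrt{b + Y{\left(14 \right)}} + G = \sqrt{182041 + 1} + \frac{326770}{45043} = \sqrt{182042} + \frac{326770}{45043} = \frac{326770}{45043} + \sqrt{182042}$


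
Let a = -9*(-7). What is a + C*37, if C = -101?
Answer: -3674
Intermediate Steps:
a = 63
a + C*37 = 63 - 101*37 = 63 - 3737 = -3674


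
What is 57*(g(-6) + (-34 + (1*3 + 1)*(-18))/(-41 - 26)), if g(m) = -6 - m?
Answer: 6042/67 ≈ 90.179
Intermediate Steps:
57*(g(-6) + (-34 + (1*3 + 1)*(-18))/(-41 - 26)) = 57*((-6 - 1*(-6)) + (-34 + (1*3 + 1)*(-18))/(-41 - 26)) = 57*((-6 + 6) + (-34 + (3 + 1)*(-18))/(-67)) = 57*(0 + (-34 + 4*(-18))*(-1/67)) = 57*(0 + (-34 - 72)*(-1/67)) = 57*(0 - 106*(-1/67)) = 57*(0 + 106/67) = 57*(106/67) = 6042/67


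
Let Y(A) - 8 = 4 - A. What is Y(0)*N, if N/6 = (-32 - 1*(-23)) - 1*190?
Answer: -14328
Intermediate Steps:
N = -1194 (N = 6*((-32 - 1*(-23)) - 1*190) = 6*((-32 + 23) - 190) = 6*(-9 - 190) = 6*(-199) = -1194)
Y(A) = 12 - A (Y(A) = 8 + (4 - A) = 12 - A)
Y(0)*N = (12 - 1*0)*(-1194) = (12 + 0)*(-1194) = 12*(-1194) = -14328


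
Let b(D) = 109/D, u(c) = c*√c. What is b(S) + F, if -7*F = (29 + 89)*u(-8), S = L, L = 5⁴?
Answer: 109/625 + 1888*I*√2/7 ≈ 0.1744 + 381.43*I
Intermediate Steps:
u(c) = c^(3/2)
L = 625
S = 625
F = 1888*I*√2/7 (F = -(29 + 89)*(-8)^(3/2)/7 = -118*(-16*I*√2)/7 = -(-1888)*I*√2/7 = 1888*I*√2/7 ≈ 381.43*I)
b(S) + F = 109/625 + 1888*I*√2/7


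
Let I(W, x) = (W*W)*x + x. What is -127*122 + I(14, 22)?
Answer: -11160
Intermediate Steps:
I(W, x) = x + x*W² (I(W, x) = W²*x + x = x*W² + x = x + x*W²)
-127*122 + I(14, 22) = -127*122 + 22*(1 + 14²) = -15494 + 22*(1 + 196) = -15494 + 22*197 = -15494 + 4334 = -11160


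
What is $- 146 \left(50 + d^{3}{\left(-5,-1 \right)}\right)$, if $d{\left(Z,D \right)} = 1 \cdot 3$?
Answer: $-11242$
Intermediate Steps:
$d{\left(Z,D \right)} = 3$
$- 146 \left(50 + d^{3}{\left(-5,-1 \right)}\right) = - 146 \left(50 + 3^{3}\right) = - 146 \left(50 + 27\right) = \left(-146\right) 77 = -11242$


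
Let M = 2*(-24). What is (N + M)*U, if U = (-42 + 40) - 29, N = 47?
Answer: 31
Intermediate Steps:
U = -31 (U = -2 - 29 = -31)
M = -48
(N + M)*U = (47 - 48)*(-31) = -1*(-31) = 31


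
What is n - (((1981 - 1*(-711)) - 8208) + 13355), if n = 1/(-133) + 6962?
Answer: -116642/133 ≈ -877.01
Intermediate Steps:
n = 925945/133 (n = -1/133 + 6962 = 925945/133 ≈ 6962.0)
n - (((1981 - 1*(-711)) - 8208) + 13355) = 925945/133 - (((1981 - 1*(-711)) - 8208) + 13355) = 925945/133 - (((1981 + 711) - 8208) + 13355) = 925945/133 - ((2692 - 8208) + 13355) = 925945/133 - (-5516 + 13355) = 925945/133 - 1*7839 = 925945/133 - 7839 = -116642/133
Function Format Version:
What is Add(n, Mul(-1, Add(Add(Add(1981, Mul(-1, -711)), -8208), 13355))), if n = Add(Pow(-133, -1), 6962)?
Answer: Rational(-116642, 133) ≈ -877.01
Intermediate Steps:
n = Rational(925945, 133) (n = Add(Rational(-1, 133), 6962) = Rational(925945, 133) ≈ 6962.0)
Add(n, Mul(-1, Add(Add(Add(1981, Mul(-1, -711)), -8208), 13355))) = Add(Rational(925945, 133), Mul(-1, Add(Add(Add(1981, Mul(-1, -711)), -8208), 13355))) = Add(Rational(925945, 133), Mul(-1, Add(Add(Add(1981, 711), -8208), 13355))) = Add(Rational(925945, 133), Mul(-1, Add(Add(2692, -8208), 13355))) = Add(Rational(925945, 133), Mul(-1, Add(-5516, 13355))) = Add(Rational(925945, 133), Mul(-1, 7839)) = Add(Rational(925945, 133), -7839) = Rational(-116642, 133)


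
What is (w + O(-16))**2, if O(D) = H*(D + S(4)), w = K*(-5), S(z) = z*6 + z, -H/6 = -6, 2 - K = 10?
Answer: 222784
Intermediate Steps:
K = -8 (K = 2 - 1*10 = 2 - 10 = -8)
H = 36 (H = -6*(-6) = 36)
S(z) = 7*z (S(z) = 6*z + z = 7*z)
w = 40 (w = -8*(-5) = 40)
O(D) = 1008 + 36*D (O(D) = 36*(D + 7*4) = 36*(D + 28) = 36*(28 + D) = 1008 + 36*D)
(w + O(-16))**2 = (40 + (1008 + 36*(-16)))**2 = (40 + (1008 - 576))**2 = (40 + 432)**2 = 472**2 = 222784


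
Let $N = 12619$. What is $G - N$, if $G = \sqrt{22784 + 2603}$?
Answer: $-12619 + \sqrt{25387} \approx -12460.0$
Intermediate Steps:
$G = \sqrt{25387} \approx 159.33$
$G - N = \sqrt{25387} - 12619 = -12619 + \sqrt{25387}$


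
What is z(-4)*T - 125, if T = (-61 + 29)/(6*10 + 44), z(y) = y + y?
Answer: -1593/13 ≈ -122.54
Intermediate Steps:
z(y) = 2*y
T = -4/13 (T = -32/(60 + 44) = -32/104 = -32*1/104 = -4/13 ≈ -0.30769)
z(-4)*T - 125 = (2*(-4))*(-4/13) - 125 = -8*(-4/13) - 125 = 32/13 - 125 = -1593/13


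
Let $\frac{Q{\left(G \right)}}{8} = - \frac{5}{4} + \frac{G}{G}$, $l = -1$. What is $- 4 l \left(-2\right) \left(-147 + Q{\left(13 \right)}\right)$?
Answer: $1192$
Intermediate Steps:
$Q{\left(G \right)} = -2$ ($Q{\left(G \right)} = 8 \left(- \frac{5}{4} + \frac{G}{G}\right) = 8 \left(\left(-5\right) \frac{1}{4} + 1\right) = 8 \left(- \frac{5}{4} + 1\right) = 8 \left(- \frac{1}{4}\right) = -2$)
$- 4 l \left(-2\right) \left(-147 + Q{\left(13 \right)}\right) = \left(-4\right) \left(-1\right) \left(-2\right) \left(-147 - 2\right) = 4 \left(-2\right) \left(-149\right) = \left(-8\right) \left(-149\right) = 1192$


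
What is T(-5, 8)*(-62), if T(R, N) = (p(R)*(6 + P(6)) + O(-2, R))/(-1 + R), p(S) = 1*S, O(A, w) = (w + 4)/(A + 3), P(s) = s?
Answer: -1891/3 ≈ -630.33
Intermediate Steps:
O(A, w) = (4 + w)/(3 + A)
p(S) = S
T(R, N) = (4 + 13*R)/(-1 + R) (T(R, N) = (R*(6 + 6) + (4 + R)/(3 - 2))/(-1 + R) = (R*12 + (4 + R)/1)/(-1 + R) = (12*R + 1*(4 + R))/(-1 + R) = (12*R + (4 + R))/(-1 + R) = (4 + 13*R)/(-1 + R))
T(-5, 8)*(-62) = ((4 + 13*(-5))/(-1 - 5))*(-62) = ((4 - 65)/(-6))*(-62) = -⅙*(-61)*(-62) = (61/6)*(-62) = -1891/3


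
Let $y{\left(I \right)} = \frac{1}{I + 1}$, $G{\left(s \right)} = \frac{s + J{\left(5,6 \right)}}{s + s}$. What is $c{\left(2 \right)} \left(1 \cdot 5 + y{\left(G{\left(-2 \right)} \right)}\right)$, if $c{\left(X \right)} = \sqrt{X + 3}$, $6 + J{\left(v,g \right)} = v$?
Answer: $\frac{39 \sqrt{5}}{7} \approx 12.458$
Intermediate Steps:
$J{\left(v,g \right)} = -6 + v$
$c{\left(X \right)} = \sqrt{3 + X}$
$G{\left(s \right)} = \frac{-1 + s}{2 s}$ ($G{\left(s \right)} = \frac{s + \left(-6 + 5\right)}{s + s} = \frac{s - 1}{2 s} = \left(-1 + s\right) \frac{1}{2 s} = \frac{-1 + s}{2 s}$)
$y{\left(I \right)} = \frac{1}{1 + I}$
$c{\left(2 \right)} \left(1 \cdot 5 + y{\left(G{\left(-2 \right)} \right)}\right) = \sqrt{3 + 2} \left(1 \cdot 5 + \frac{1}{1 + \frac{-1 - 2}{2 \left(-2\right)}}\right) = \sqrt{5} \left(5 + \frac{1}{1 + \frac{1}{2} \left(- \frac{1}{2}\right) \left(-3\right)}\right) = \sqrt{5} \left(5 + \frac{1}{1 + \frac{3}{4}}\right) = \sqrt{5} \left(5 + \frac{1}{\frac{7}{4}}\right) = \sqrt{5} \left(5 + \frac{4}{7}\right) = \sqrt{5} \cdot \frac{39}{7} = \frac{39 \sqrt{5}}{7}$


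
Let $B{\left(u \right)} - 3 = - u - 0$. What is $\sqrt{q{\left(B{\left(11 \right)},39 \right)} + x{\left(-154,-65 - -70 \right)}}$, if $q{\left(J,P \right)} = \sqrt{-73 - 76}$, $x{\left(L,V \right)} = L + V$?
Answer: $\sqrt{-149 + i \sqrt{149}} \approx 0.49958 + 12.217 i$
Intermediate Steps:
$B{\left(u \right)} = 3 - u$
$q{\left(J,P \right)} = i \sqrt{149}$ ($q{\left(J,P \right)} = \sqrt{-149} = i \sqrt{149}$)
$\sqrt{q{\left(B{\left(11 \right)},39 \right)} + x{\left(-154,-65 - -70 \right)}} = \sqrt{i \sqrt{149} - 149} = \sqrt{-149 + i \sqrt{149}}$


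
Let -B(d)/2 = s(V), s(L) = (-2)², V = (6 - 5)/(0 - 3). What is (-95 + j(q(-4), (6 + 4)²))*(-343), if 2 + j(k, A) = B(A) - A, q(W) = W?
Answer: 70315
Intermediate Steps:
V = -⅓ (V = 1/(-3) = 1*(-⅓) = -⅓ ≈ -0.33333)
s(L) = 4
B(d) = -8 (B(d) = -2*4 = -8)
j(k, A) = -10 - A (j(k, A) = -2 + (-8 - A) = -10 - A)
(-95 + j(q(-4), (6 + 4)²))*(-343) = (-95 + (-10 - (6 + 4)²))*(-343) = (-95 + (-10 - 1*10²))*(-343) = (-95 + (-10 - 1*100))*(-343) = (-95 + (-10 - 100))*(-343) = (-95 - 110)*(-343) = -205*(-343) = 70315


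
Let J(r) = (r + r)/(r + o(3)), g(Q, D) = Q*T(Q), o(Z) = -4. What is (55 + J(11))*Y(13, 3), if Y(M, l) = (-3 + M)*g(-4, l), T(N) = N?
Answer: 65120/7 ≈ 9302.9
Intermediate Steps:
g(Q, D) = Q² (g(Q, D) = Q*Q = Q²)
Y(M, l) = -48 + 16*M (Y(M, l) = (-3 + M)*(-4)² = (-3 + M)*16 = -48 + 16*M)
J(r) = 2*r/(-4 + r) (J(r) = (r + r)/(r - 4) = (2*r)/(-4 + r) = 2*r/(-4 + r))
(55 + J(11))*Y(13, 3) = (55 + 2*11/(-4 + 11))*(-48 + 16*13) = (55 + 2*11/7)*(-48 + 208) = (55 + 2*11*(⅐))*160 = (55 + 22/7)*160 = (407/7)*160 = 65120/7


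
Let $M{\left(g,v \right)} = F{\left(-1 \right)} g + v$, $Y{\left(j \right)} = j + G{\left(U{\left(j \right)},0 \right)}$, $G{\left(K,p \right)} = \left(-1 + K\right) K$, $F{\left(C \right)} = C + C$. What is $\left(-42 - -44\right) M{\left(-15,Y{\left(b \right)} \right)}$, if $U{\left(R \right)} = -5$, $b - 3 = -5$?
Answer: $116$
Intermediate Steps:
$b = -2$ ($b = 3 - 5 = -2$)
$F{\left(C \right)} = 2 C$
$G{\left(K,p \right)} = K \left(-1 + K\right)$
$Y{\left(j \right)} = 30 + j$ ($Y{\left(j \right)} = j - 5 \left(-1 - 5\right) = j - -30 = j + 30 = 30 + j$)
$M{\left(g,v \right)} = v - 2 g$ ($M{\left(g,v \right)} = 2 \left(-1\right) g + v = - 2 g + v = v - 2 g$)
$\left(-42 - -44\right) M{\left(-15,Y{\left(b \right)} \right)} = \left(-42 - -44\right) \left(\left(30 - 2\right) - -30\right) = \left(-42 + 44\right) \left(28 + 30\right) = 2 \cdot 58 = 116$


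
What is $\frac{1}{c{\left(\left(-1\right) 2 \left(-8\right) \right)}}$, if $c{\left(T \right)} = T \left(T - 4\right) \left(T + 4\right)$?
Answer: $\frac{1}{3840} \approx 0.00026042$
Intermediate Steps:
$c{\left(T \right)} = T \left(-4 + T\right) \left(4 + T\right)$
$\frac{1}{c{\left(\left(-1\right) 2 \left(-8\right) \right)}} = \frac{1}{\left(-1\right) 2 \left(-8\right) \left(-16 + \left(\left(-1\right) 2 \left(-8\right)\right)^{2}\right)} = \frac{1}{\left(-2\right) \left(-8\right) \left(-16 + \left(\left(-2\right) \left(-8\right)\right)^{2}\right)} = \frac{1}{16 \left(-16 + 16^{2}\right)} = \frac{1}{16 \left(-16 + 256\right)} = \frac{1}{16 \cdot 240} = \frac{1}{3840}$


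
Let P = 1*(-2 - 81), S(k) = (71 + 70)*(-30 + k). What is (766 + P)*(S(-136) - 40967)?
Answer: -43966759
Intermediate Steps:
S(k) = -4230 + 141*k (S(k) = 141*(-30 + k) = -4230 + 141*k)
P = -83 (P = 1*(-83) = -83)
(766 + P)*(S(-136) - 40967) = (766 - 83)*((-4230 + 141*(-136)) - 40967) = 683*((-4230 - 19176) - 40967) = 683*(-23406 - 40967) = 683*(-64373) = -43966759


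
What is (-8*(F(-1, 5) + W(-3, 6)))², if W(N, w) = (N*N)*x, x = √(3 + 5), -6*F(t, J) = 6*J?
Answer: 43072 - 11520*√2 ≈ 26780.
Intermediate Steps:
F(t, J) = -J
x = 2*√2 (x = √8 = 2*√2 ≈ 2.8284)
W(N, w) = 2*√2*N² (W(N, w) = (N*N)*(2*√2) = N²*(2*√2) = 2*√2*N²)
(-8*(F(-1, 5) + W(-3, 6)))² = (-8*(-1*5 + 2*√2*(-3)²))² = (-8*(-5 + 2*√2*9))² = (-8*(-5 + 18*√2))² = (40 - 144*√2)²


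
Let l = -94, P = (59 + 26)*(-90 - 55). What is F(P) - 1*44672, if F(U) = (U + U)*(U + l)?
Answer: 306083678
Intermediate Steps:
P = -12325 (P = 85*(-145) = -12325)
F(U) = 2*U*(-94 + U) (F(U) = (U + U)*(U - 94) = (2*U)*(-94 + U) = 2*U*(-94 + U))
F(P) - 1*44672 = 2*(-12325)*(-94 - 12325) - 1*44672 = 2*(-12325)*(-12419) - 44672 = 306128350 - 44672 = 306083678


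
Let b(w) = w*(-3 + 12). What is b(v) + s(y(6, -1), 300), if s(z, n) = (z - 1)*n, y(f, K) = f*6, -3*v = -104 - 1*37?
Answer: 10923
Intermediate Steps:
v = 47 (v = -(-104 - 1*37)/3 = -(-104 - 37)/3 = -1/3*(-141) = 47)
y(f, K) = 6*f
s(z, n) = n*(-1 + z) (s(z, n) = (-1 + z)*n = n*(-1 + z))
b(w) = 9*w (b(w) = w*9 = 9*w)
b(v) + s(y(6, -1), 300) = 9*47 + 300*(-1 + 6*6) = 423 + 300*(-1 + 36) = 423 + 300*35 = 423 + 10500 = 10923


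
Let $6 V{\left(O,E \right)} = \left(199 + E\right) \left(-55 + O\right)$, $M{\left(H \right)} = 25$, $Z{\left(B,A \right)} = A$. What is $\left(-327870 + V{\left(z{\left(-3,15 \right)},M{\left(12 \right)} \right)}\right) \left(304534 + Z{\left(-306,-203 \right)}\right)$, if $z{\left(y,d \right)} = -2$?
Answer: $-100428621338$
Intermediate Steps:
$V{\left(O,E \right)} = \frac{\left(-55 + O\right) \left(199 + E\right)}{6}$ ($V{\left(O,E \right)} = \frac{\left(199 + E\right) \left(-55 + O\right)}{6} = \frac{\left(-55 + O\right) \left(199 + E\right)}{6}$)
$\left(-327870 + V{\left(z{\left(-3,15 \right)},M{\left(12 \right)} \right)}\right) \left(304534 + Z{\left(-306,-203 \right)}\right) = \left(-327870 + \left(- \frac{10945}{6} - \frac{1375}{6} + \frac{199}{6} \left(-2\right) + \frac{1}{6} \cdot 25 \left(-2\right)\right)\right) \left(304534 - 203\right) = \left(-327870 - 2128\right) 304331 = \left(-329998\right) 304331 = -100428621338$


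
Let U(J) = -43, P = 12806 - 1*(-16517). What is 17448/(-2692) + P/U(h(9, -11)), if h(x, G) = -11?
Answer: -19921945/28939 ≈ -688.41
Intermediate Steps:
P = 29323 (P = 12806 + 16517 = 29323)
17448/(-2692) + P/U(h(9, -11)) = 17448/(-2692) + 29323/(-43) = 17448*(-1/2692) + 29323*(-1/43) = -4362/673 - 29323/43 = -19921945/28939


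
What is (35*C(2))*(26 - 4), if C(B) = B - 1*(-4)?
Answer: 4620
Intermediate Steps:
C(B) = 4 + B (C(B) = B + 4 = 4 + B)
(35*C(2))*(26 - 4) = (35*(4 + 2))*(26 - 4) = (35*6)*22 = 210*22 = 4620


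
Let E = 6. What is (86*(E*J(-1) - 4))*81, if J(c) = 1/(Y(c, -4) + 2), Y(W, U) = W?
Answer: 13932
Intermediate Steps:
J(c) = 1/(2 + c) (J(c) = 1/(c + 2) = 1/(2 + c))
(86*(E*J(-1) - 4))*81 = (86*(6/(2 - 1) - 4))*81 = (86*(6/1 - 4))*81 = (86*(6*1 - 4))*81 = (86*(6 - 4))*81 = (86*2)*81 = 172*81 = 13932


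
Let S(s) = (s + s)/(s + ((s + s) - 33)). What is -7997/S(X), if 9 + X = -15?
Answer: -279895/16 ≈ -17493.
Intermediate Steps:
X = -24 (X = -9 - 15 = -24)
S(s) = 2*s/(-33 + 3*s) (S(s) = (2*s)/(s + (2*s - 33)) = (2*s)/(s + (-33 + 2*s)) = (2*s)/(-33 + 3*s) = 2*s/(-33 + 3*s))
-7997/S(X) = -7997/((2/3)*(-24)/(-11 - 24)) = -7997/((2/3)*(-24)/(-35)) = -7997/((2/3)*(-24)*(-1/35)) = -7997/16/35 = -7997*35/16 = -279895/16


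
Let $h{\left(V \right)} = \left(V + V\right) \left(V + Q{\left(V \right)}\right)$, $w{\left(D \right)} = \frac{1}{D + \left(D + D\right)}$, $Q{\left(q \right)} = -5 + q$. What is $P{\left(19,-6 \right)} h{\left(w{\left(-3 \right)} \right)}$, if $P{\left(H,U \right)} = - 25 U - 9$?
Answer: $\frac{4418}{27} \approx 163.63$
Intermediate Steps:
$w{\left(D \right)} = \frac{1}{3 D}$ ($w{\left(D \right)} = \frac{1}{D + 2 D} = \frac{1}{3 D}$)
$h{\left(V \right)} = 2 V \left(-5 + 2 V\right)$ ($h{\left(V \right)} = \left(V + V\right) \left(V + \left(-5 + V\right)\right) = 2 V \left(-5 + 2 V\right)$)
$P{\left(H,U \right)} = -9 - 25 U$
$P{\left(19,-6 \right)} h{\left(w{\left(-3 \right)} \right)} = \left(-9 - -150\right) 2 \frac{1}{3 \left(-3\right)} \left(-5 + 2 \frac{1}{3 \left(-3\right)}\right) = \left(-9 + 150\right) 2 \cdot \frac{1}{3} \left(- \frac{1}{3}\right) \left(-5 + 2 \cdot \frac{1}{3} \left(- \frac{1}{3}\right)\right) = 141 \cdot 2 \left(- \frac{1}{9}\right) \left(-5 + 2 \left(- \frac{1}{9}\right)\right) = 141 \cdot 2 \left(- \frac{1}{9}\right) \left(-5 - \frac{2}{9}\right) = 141 \cdot 2 \left(- \frac{1}{9}\right) \left(- \frac{47}{9}\right) = 141 \cdot \frac{94}{81} = \frac{4418}{27}$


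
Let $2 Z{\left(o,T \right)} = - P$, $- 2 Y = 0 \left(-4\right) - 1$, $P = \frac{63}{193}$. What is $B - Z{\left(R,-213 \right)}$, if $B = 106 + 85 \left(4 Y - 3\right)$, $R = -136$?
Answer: $\frac{8169}{386} \approx 21.163$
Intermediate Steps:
$P = \frac{63}{193}$ ($P = 63 \cdot \frac{1}{193} = \frac{63}{193} \approx 0.32643$)
$Y = \frac{1}{2}$ ($Y = - \frac{0 \left(-4\right) - 1}{2} = - \frac{0 - 1}{2} = \left(- \frac{1}{2}\right) \left(-1\right) = \frac{1}{2} \approx 0.5$)
$Z{\left(o,T \right)} = - \frac{63}{386}$ ($Z{\left(o,T \right)} = \frac{\left(-1\right) \frac{63}{193}}{2} = \frac{1}{2} \left(- \frac{63}{193}\right) = - \frac{63}{386}$)
$B = 21$ ($B = 106 + 85 \left(4 \cdot \frac{1}{2} - 3\right) = 106 + 85 \left(2 - 3\right) = 106 + 85 \left(-1\right) = 106 - 85 = 21$)
$B - Z{\left(R,-213 \right)} = 21 - - \frac{63}{386} = 21 + \frac{63}{386} = \frac{8169}{386}$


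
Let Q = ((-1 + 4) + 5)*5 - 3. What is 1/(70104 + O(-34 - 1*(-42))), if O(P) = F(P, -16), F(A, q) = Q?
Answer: 1/70141 ≈ 1.4257e-5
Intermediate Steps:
Q = 37 (Q = (3 + 5)*5 - 3 = 8*5 - 3 = 40 - 3 = 37)
F(A, q) = 37
O(P) = 37
1/(70104 + O(-34 - 1*(-42))) = 1/(70104 + 37) = 1/70141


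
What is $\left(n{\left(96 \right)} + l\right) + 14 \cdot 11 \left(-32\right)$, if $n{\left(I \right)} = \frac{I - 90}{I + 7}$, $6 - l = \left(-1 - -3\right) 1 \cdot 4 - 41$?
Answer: $- \frac{503561}{103} \approx -4888.9$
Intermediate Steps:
$l = 39$ ($l = 6 - \left(\left(-1 - -3\right) 1 \cdot 4 - 41\right) = 6 - \left(\left(-1 + 3\right) 1 \cdot 4 - 41\right) = 6 - \left(2 \cdot 1 \cdot 4 - 41\right) = 6 - \left(2 \cdot 4 - 41\right) = 6 - \left(8 - 41\right) = 6 - -33 = 6 + 33 = 39$)
$n{\left(I \right)} = \frac{-90 + I}{7 + I}$
$\left(n{\left(96 \right)} + l\right) + 14 \cdot 11 \left(-32\right) = \left(\frac{-90 + 96}{7 + 96} + 39\right) + 14 \cdot 11 \left(-32\right) = \left(\frac{1}{103} \cdot 6 + 39\right) + 154 \left(-32\right) = \left(\frac{1}{103} \cdot 6 + 39\right) - 4928 = \left(\frac{6}{103} + 39\right) - 4928 = \frac{4023}{103} - 4928 = - \frac{503561}{103}$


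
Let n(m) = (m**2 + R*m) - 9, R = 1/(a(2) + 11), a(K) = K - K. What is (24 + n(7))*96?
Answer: 68256/11 ≈ 6205.1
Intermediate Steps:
a(K) = 0
R = 1/11 (R = 1/(0 + 11) = 1/11 ≈ 0.090909)
n(m) = -9 + m**2 + m/11 (n(m) = (m**2 + m/11) - 9 = -9 + m**2 + m/11)
(24 + n(7))*96 = (24 + (-9 + 7**2 + (1/11)*7))*96 = (24 + (-9 + 49 + 7/11))*96 = (24 + 447/11)*96 = (711/11)*96 = 68256/11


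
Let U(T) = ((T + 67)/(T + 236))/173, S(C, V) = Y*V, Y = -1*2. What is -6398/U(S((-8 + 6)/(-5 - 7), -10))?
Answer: -283354624/87 ≈ -3.2569e+6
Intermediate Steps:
Y = -2
S(C, V) = -2*V
U(T) = (67 + T)/(173*(236 + T)) (U(T) = ((67 + T)/(236 + T))*(1/173) = (67 + T)/(173*(236 + T)))
-6398/U(S((-8 + 6)/(-5 - 7), -10)) = -6398*173*(236 - 2*(-10))/(67 - 2*(-10)) = -6398*173*(236 + 20)/(67 + 20) = -6398/((1/173)*87/256) = -6398/((1/173)*(1/256)*87) = -6398/87/44288 = -6398*44288/87 = -283354624/87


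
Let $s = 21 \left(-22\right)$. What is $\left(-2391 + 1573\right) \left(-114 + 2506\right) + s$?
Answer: $-1957118$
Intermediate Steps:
$s = -462$
$\left(-2391 + 1573\right) \left(-114 + 2506\right) + s = \left(-2391 + 1573\right) \left(-114 + 2506\right) - 462 = \left(-818\right) 2392 - 462 = -1956656 - 462 = -1957118$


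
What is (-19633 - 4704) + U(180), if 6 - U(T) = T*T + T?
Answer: -56911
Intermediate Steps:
U(T) = 6 - T - T² (U(T) = 6 - (T*T + T) = 6 - (T² + T) = 6 - (T + T²) = 6 + (-T - T²) = 6 - T - T²)
(-19633 - 4704) + U(180) = (-19633 - 4704) + (6 - 1*180 - 1*180²) = -24337 + (6 - 180 - 1*32400) = -24337 + (6 - 180 - 32400) = -24337 - 32574 = -56911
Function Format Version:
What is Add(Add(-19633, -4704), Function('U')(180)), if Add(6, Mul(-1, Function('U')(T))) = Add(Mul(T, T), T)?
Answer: -56911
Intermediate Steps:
Function('U')(T) = Add(6, Mul(-1, T), Mul(-1, Pow(T, 2))) (Function('U')(T) = Add(6, Mul(-1, Add(Mul(T, T), T))) = Add(6, Mul(-1, Add(Pow(T, 2), T))) = Add(6, Mul(-1, Add(T, Pow(T, 2)))) = Add(6, Add(Mul(-1, T), Mul(-1, Pow(T, 2)))) = Add(6, Mul(-1, T), Mul(-1, Pow(T, 2))))
Add(Add(-19633, -4704), Function('U')(180)) = Add(Add(-19633, -4704), Add(6, Mul(-1, 180), Mul(-1, Pow(180, 2)))) = Add(-24337, Add(6, -180, Mul(-1, 32400))) = Add(-24337, Add(6, -180, -32400)) = Add(-24337, -32574) = -56911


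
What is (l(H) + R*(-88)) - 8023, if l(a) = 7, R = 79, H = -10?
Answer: -14968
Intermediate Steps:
(l(H) + R*(-88)) - 8023 = (7 + 79*(-88)) - 8023 = (7 - 6952) - 8023 = -6945 - 8023 = -14968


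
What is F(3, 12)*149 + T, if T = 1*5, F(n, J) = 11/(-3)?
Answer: -1624/3 ≈ -541.33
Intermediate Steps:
F(n, J) = -11/3 (F(n, J) = 11*(-⅓) = -11/3)
T = 5
F(3, 12)*149 + T = -11/3*149 + 5 = -1639/3 + 5 = -1624/3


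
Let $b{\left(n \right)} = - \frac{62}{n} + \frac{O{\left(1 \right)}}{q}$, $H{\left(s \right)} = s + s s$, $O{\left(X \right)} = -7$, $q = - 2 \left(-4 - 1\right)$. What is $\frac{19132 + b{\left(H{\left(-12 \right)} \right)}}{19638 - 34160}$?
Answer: $- \frac{3156587}{2396130} \approx -1.3174$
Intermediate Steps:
$q = 10$ ($q = \left(-2\right) \left(-5\right) = 10$)
$H{\left(s \right)} = s + s^{2}$
$b{\left(n \right)} = - \frac{7}{10} - \frac{62}{n}$ ($b{\left(n \right)} = - \frac{62}{n} - \frac{7}{10} = - \frac{7}{10} - \frac{62}{n}$)
$\frac{19132 + b{\left(H{\left(-12 \right)} \right)}}{19638 - 34160} = \frac{19132 - \left(\frac{7}{10} + \frac{62}{\left(-12\right) \left(1 - 12\right)}\right)}{19638 - 34160} = \frac{19132 - \left(\frac{7}{10} + \frac{62}{\left(-12\right) \left(-11\right)}\right)}{-14522} = \left(19132 - \left(\frac{7}{10} + \frac{62}{132}\right)\right) \left(- \frac{1}{14522}\right) = \left(19132 - \frac{193}{165}\right) \left(- \frac{1}{14522}\right) = \frac{3156587}{165} \left(- \frac{1}{14522}\right) = - \frac{3156587}{2396130}$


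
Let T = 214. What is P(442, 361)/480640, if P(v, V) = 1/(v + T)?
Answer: 1/315299840 ≈ 3.1716e-9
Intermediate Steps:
P(v, V) = 1/(214 + v) (P(v, V) = 1/(v + 214) = 1/(214 + v))
P(442, 361)/480640 = 1/((214 + 442)*480640) = (1/480640)/656 = (1/656)*(1/480640) = 1/315299840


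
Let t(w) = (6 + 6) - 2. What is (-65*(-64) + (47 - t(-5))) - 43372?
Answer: -39175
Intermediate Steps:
t(w) = 10 (t(w) = 12 - 2 = 10)
(-65*(-64) + (47 - t(-5))) - 43372 = (-65*(-64) + (47 - 1*10)) - 43372 = (4160 + (47 - 10)) - 43372 = (4160 + 37) - 43372 = 4197 - 43372 = -39175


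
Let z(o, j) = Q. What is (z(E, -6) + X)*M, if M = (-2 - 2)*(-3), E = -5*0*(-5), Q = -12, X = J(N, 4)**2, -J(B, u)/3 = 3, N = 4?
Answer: 828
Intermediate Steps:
J(B, u) = -9 (J(B, u) = -3*3 = -9)
X = 81 (X = (-9)**2 = 81)
E = 0 (E = 0*(-5) = 0)
M = 12 (M = -4*(-3) = 12)
z(o, j) = -12
(z(E, -6) + X)*M = (-12 + 81)*12 = 69*12 = 828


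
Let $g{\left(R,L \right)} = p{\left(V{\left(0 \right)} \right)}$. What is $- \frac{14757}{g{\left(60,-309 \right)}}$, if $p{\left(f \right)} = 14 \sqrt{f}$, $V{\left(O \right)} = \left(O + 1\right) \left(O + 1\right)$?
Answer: $- \frac{14757}{14} \approx -1054.1$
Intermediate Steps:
$V{\left(O \right)} = \left(1 + O\right)^{2}$ ($V{\left(O \right)} = \left(1 + O\right) \left(1 + O\right) = \left(1 + O\right)^{2}$)
$g{\left(R,L \right)} = 14$ ($g{\left(R,L \right)} = 14 \sqrt{\left(1 + 0\right)^{2}} = 14 \sqrt{1^{2}} = 14 \sqrt{1} = 14 \cdot 1 = 14$)
$- \frac{14757}{g{\left(60,-309 \right)}} = - \frac{14757}{14}$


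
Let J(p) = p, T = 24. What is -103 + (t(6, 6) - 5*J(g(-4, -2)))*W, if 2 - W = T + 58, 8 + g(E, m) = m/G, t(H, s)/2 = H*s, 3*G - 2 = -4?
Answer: -7863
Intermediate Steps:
G = -⅔ (G = ⅔ + (⅓)*(-4) = ⅔ - 4/3 = -⅔ ≈ -0.66667)
t(H, s) = 2*H*s (t(H, s) = 2*(H*s) = 2*H*s)
g(E, m) = -8 - 3*m/2 (g(E, m) = -8 + m/(-⅔) = -8 + m*(-3/2) = -8 - 3*m/2)
W = -80 (W = 2 - (24 + 58) = 2 - 1*82 = 2 - 82 = -80)
-103 + (t(6, 6) - 5*J(g(-4, -2)))*W = -103 + (2*6*6 - 5*(-8 - 3/2*(-2)))*(-80) = -103 + (72 - 5*(-8 + 3))*(-80) = -103 + (72 - 5*(-5))*(-80) = -103 + (72 + 25)*(-80) = -103 + 97*(-80) = -103 - 7760 = -7863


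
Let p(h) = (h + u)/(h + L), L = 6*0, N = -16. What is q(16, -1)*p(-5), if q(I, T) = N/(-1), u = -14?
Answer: 304/5 ≈ 60.800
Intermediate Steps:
L = 0
q(I, T) = 16 (q(I, T) = -16/(-1) = -16*(-1) = 16)
p(h) = (-14 + h)/h (p(h) = (h - 14)/(h + 0) = (-14 + h)/h)
q(16, -1)*p(-5) = 16*((-14 - 5)/(-5)) = 16*(-1/5*(-19)) = 16*(19/5) = 304/5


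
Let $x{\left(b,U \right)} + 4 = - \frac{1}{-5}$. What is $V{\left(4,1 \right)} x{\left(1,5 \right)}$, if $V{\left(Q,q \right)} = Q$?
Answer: $- \frac{76}{5} \approx -15.2$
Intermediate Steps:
$x{\left(b,U \right)} = - \frac{19}{5}$ ($x{\left(b,U \right)} = -4 - \frac{1}{-5} = -4 - - \frac{1}{5} = -4 + \frac{1}{5} = - \frac{19}{5}$)
$V{\left(4,1 \right)} x{\left(1,5 \right)} = 4 \left(- \frac{19}{5}\right) = - \frac{76}{5}$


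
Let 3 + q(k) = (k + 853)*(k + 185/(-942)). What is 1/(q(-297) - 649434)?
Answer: -471/383713429 ≈ -1.2275e-6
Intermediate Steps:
q(k) = -3 + (853 + k)*(-185/942 + k) (q(k) = -3 + (k + 853)*(k + 185/(-942)) = -3 + (853 + k)*(k + 185*(-1/942)) = -3 + (853 + k)*(k - 185/942) = -3 + (853 + k)*(-185/942 + k))
1/(q(-297) - 649434) = 1/((-160631/942 + (-297)² + (803341/942)*(-297)) - 649434) = 1/((-160631/942 + 88209 - 79530759/314) - 649434) = 1/(-77830015/471 - 649434) = 1/(-383713429/471) = -471/383713429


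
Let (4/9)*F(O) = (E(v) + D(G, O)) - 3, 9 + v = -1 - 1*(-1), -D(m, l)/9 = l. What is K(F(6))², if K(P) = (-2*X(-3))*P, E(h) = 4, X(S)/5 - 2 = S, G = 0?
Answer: 5688225/4 ≈ 1.4221e+6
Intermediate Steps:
D(m, l) = -9*l
X(S) = 10 + 5*S
v = -9 (v = -9 + (-1 - 1*(-1)) = -9 + (-1 + 1) = -9 + 0 = -9)
F(O) = 9/4 - 81*O/4 (F(O) = 9*((4 - 9*O) - 3)/4 = 9*(1 - 9*O)/4 = 9/4 - 81*O/4)
K(P) = 10*P (K(P) = (-2*(10 + 5*(-3)))*P = (-2*(10 - 15))*P = (-2*(-5))*P = 10*P)
K(F(6))² = (10*(9/4 - 81/4*6))² = (10*(9/4 - 243/2))² = (10*(-477/4))² = (-2385/2)² = 5688225/4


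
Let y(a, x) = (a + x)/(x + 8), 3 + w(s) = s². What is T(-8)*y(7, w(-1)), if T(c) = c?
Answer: -20/3 ≈ -6.6667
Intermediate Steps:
w(s) = -3 + s²
y(a, x) = (a + x)/(8 + x)
T(-8)*y(7, w(-1)) = -8*(7 + (-3 + (-1)²))/(8 + (-3 + (-1)²)) = -8*(7 + (-3 + 1))/(8 + (-3 + 1)) = -8*(7 - 2)/(8 - 2) = -8*5/6 = -4*5/3 = -8*⅚ = -20/3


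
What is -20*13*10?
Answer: -2600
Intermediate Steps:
-20*13*10 = -260*10 = -2600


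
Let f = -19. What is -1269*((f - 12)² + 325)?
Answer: -1631934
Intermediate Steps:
-1269*((f - 12)² + 325) = -1269*((-19 - 12)² + 325) = -1269*((-31)² + 325) = -1269*(961 + 325) = -1269*1286 = -1631934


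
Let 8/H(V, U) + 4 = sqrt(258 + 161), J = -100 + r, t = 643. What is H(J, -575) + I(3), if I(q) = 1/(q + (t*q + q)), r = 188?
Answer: 62323/779805 + 8*sqrt(419)/403 ≈ 0.48626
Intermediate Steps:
J = 88 (J = -100 + 188 = 88)
H(V, U) = 8/(-4 + sqrt(419)) (H(V, U) = 8/(-4 + sqrt(258 + 161)) = 8/(-4 + sqrt(419)))
I(q) = 1/(645*q) (I(q) = 1/(q + (643*q + q)) = 1/(q + 644*q) = 1/(645*q))
H(J, -575) + I(3) = (32/403 + 8*sqrt(419)/403) + (1/645)/3 = (32/403 + 8*sqrt(419)/403) + (1/645)*(1/3) = (32/403 + 8*sqrt(419)/403) + 1/1935 = 62323/779805 + 8*sqrt(419)/403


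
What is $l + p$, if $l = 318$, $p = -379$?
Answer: $-61$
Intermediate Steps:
$l + p = 318 - 379 = -61$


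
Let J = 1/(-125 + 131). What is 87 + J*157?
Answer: 679/6 ≈ 113.17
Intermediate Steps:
J = ⅙ (J = 1/6 = ⅙ ≈ 0.16667)
87 + J*157 = 87 + (⅙)*157 = 87 + 157/6 = 679/6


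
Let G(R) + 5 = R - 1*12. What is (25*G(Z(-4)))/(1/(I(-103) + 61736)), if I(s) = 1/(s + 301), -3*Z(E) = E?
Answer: -14362881575/594 ≈ -2.4180e+7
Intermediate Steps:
Z(E) = -E/3
G(R) = -17 + R (G(R) = -5 + (R - 1*12) = -5 + (R - 12) = -5 + (-12 + R) = -17 + R)
I(s) = 1/(301 + s)
(25*G(Z(-4)))/(1/(I(-103) + 61736)) = (25*(-17 - 1/3*(-4)))/(1/(1/(301 - 103) + 61736)) = (25*(-17 + 4/3))/(1/(1/198 + 61736)) = (25*(-47/3))/(1/(1/198 + 61736)) = -1175/(3*(1/(12223729/198))) = -1175/(3*198/12223729) = -1175/3*12223729/198 = -14362881575/594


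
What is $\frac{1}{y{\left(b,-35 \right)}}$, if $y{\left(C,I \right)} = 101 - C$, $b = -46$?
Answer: $\frac{1}{147} \approx 0.0068027$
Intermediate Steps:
$\frac{1}{y{\left(b,-35 \right)}} = \frac{1}{101 - -46} = \frac{1}{101 + 46} = \frac{1}{147}$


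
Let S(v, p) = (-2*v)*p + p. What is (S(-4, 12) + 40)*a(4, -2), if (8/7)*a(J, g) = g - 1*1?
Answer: -777/2 ≈ -388.50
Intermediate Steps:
a(J, g) = -7/8 + 7*g/8 (a(J, g) = 7*(g - 1*1)/8 = 7*(g - 1)/8 = 7*(-1 + g)/8 = -7/8 + 7*g/8)
S(v, p) = p - 2*p*v (S(v, p) = -2*p*v + p = p - 2*p*v)
(S(-4, 12) + 40)*a(4, -2) = (12*(1 - 2*(-4)) + 40)*(-7/8 + (7/8)*(-2)) = (12*(1 + 8) + 40)*(-7/8 - 7/4) = (12*9 + 40)*(-21/8) = (108 + 40)*(-21/8) = 148*(-21/8) = -777/2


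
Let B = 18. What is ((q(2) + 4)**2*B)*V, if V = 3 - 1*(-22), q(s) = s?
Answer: 16200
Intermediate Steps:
V = 25 (V = 3 + 22 = 25)
((q(2) + 4)**2*B)*V = ((2 + 4)**2*18)*25 = (6**2*18)*25 = (36*18)*25 = 648*25 = 16200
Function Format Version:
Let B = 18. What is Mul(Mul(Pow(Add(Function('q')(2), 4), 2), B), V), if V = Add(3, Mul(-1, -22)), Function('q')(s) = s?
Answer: 16200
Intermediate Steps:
V = 25 (V = Add(3, 22) = 25)
Mul(Mul(Pow(Add(Function('q')(2), 4), 2), B), V) = Mul(Mul(Pow(Add(2, 4), 2), 18), 25) = Mul(Mul(Pow(6, 2), 18), 25) = Mul(Mul(36, 18), 25) = Mul(648, 25) = 16200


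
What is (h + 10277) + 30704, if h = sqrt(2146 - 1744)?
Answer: 40981 + sqrt(402) ≈ 41001.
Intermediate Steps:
h = sqrt(402) ≈ 20.050
(h + 10277) + 30704 = (sqrt(402) + 10277) + 30704 = (10277 + sqrt(402)) + 30704 = 40981 + sqrt(402)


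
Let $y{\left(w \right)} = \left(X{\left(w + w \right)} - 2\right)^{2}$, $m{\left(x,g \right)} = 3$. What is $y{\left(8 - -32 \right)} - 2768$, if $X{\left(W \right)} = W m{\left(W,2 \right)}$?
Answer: $53876$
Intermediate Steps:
$X{\left(W \right)} = 3 W$ ($X{\left(W \right)} = W 3 = 3 W$)
$y{\left(w \right)} = \left(-2 + 6 w\right)^{2}$ ($y{\left(w \right)} = \left(3 \left(w + w\right) - 2\right)^{2} = \left(3 \cdot 2 w - 2\right)^{2} = \left(6 w - 2\right)^{2} = \left(-2 + 6 w\right)^{2}$)
$y{\left(8 - -32 \right)} - 2768 = 4 \left(-1 + 3 \left(8 - -32\right)\right)^{2} - 2768 = 4 \left(-1 + 3 \left(8 + 32\right)\right)^{2} - 2768 = 4 \left(-1 + 3 \cdot 40\right)^{2} - 2768 = 4 \left(-1 + 120\right)^{2} - 2768 = 4 \cdot 119^{2} - 2768 = 4 \cdot 14161 - 2768 = 56644 - 2768 = 53876$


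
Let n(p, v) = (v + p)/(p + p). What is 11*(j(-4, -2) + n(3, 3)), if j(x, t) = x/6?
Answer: 11/3 ≈ 3.6667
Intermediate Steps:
n(p, v) = (p + v)/(2*p) (n(p, v) = (p + v)/((2*p)) = (p + v)*(1/(2*p)) = (p + v)/(2*p))
j(x, t) = x/6 (j(x, t) = x*(⅙) = x/6)
11*(j(-4, -2) + n(3, 3)) = 11*((⅙)*(-4) + (½)*(3 + 3)/3) = 11*(-⅔ + (½)*(⅓)*6) = 11*(-⅔ + 1) = 11*(⅓) = 11/3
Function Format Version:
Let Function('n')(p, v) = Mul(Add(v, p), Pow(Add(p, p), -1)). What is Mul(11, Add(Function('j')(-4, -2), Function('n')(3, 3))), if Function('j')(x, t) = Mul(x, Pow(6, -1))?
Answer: Rational(11, 3) ≈ 3.6667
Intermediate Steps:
Function('n')(p, v) = Mul(Rational(1, 2), Pow(p, -1), Add(p, v)) (Function('n')(p, v) = Mul(Add(p, v), Pow(Mul(2, p), -1)) = Mul(Add(p, v), Mul(Rational(1, 2), Pow(p, -1))) = Mul(Rational(1, 2), Pow(p, -1), Add(p, v)))
Function('j')(x, t) = Mul(Rational(1, 6), x) (Function('j')(x, t) = Mul(x, Rational(1, 6)) = Mul(Rational(1, 6), x))
Mul(11, Add(Function('j')(-4, -2), Function('n')(3, 3))) = Mul(11, Add(Mul(Rational(1, 6), -4), Mul(Rational(1, 2), Pow(3, -1), Add(3, 3)))) = Mul(11, Add(Rational(-2, 3), Mul(Rational(1, 2), Rational(1, 3), 6))) = Mul(11, Add(Rational(-2, 3), 1)) = Mul(11, Rational(1, 3)) = Rational(11, 3)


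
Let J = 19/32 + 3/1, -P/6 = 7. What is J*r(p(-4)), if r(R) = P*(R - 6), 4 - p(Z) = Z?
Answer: -2415/8 ≈ -301.88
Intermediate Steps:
P = -42 (P = -6*7 = -42)
p(Z) = 4 - Z
J = 115/32 (J = 19*(1/32) + 3*1 = 19/32 + 3 = 115/32 ≈ 3.5938)
r(R) = 252 - 42*R (r(R) = -42*(R - 6) = -42*(-6 + R) = 252 - 42*R)
J*r(p(-4)) = 115*(252 - 42*(4 - 1*(-4)))/32 = 115*(252 - 42*(4 + 4))/32 = 115*(252 - 42*8)/32 = 115*(252 - 336)/32 = (115/32)*(-84) = -2415/8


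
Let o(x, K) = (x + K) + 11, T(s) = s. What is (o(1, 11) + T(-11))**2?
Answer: 144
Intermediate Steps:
o(x, K) = 11 + K + x (o(x, K) = (K + x) + 11 = 11 + K + x)
(o(1, 11) + T(-11))**2 = ((11 + 11 + 1) - 11)**2 = (23 - 11)**2 = 12**2 = 144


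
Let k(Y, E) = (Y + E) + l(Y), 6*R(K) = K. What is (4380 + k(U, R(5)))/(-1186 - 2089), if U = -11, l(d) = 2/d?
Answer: -288397/216150 ≈ -1.3342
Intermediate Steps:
R(K) = K/6
k(Y, E) = E + Y + 2/Y (k(Y, E) = (Y + E) + 2/Y = (E + Y) + 2/Y = E + Y + 2/Y)
(4380 + k(U, R(5)))/(-1186 - 2089) = (4380 + ((1/6)*5 - 11 + 2/(-11)))/(-1186 - 2089) = (4380 + (5/6 - 11 + 2*(-1/11)))/(-3275) = (4380 + (5/6 - 11 - 2/11))*(-1/3275) = (4380 - 683/66)*(-1/3275) = (288397/66)*(-1/3275) = -288397/216150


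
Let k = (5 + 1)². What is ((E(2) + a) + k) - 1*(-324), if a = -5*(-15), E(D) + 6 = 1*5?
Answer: 434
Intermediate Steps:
E(D) = -1 (E(D) = -6 + 1*5 = -6 + 5 = -1)
k = 36 (k = 6² = 36)
a = 75
((E(2) + a) + k) - 1*(-324) = ((-1 + 75) + 36) - 1*(-324) = (74 + 36) + 324 = 110 + 324 = 434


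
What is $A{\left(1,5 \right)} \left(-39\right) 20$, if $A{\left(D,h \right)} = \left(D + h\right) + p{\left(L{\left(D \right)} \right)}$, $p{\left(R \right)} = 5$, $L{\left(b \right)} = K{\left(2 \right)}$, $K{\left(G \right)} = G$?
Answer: $-8580$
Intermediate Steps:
$L{\left(b \right)} = 2$
$A{\left(D,h \right)} = 5 + D + h$ ($A{\left(D,h \right)} = \left(D + h\right) + 5 = 5 + D + h$)
$A{\left(1,5 \right)} \left(-39\right) 20 = \left(5 + 1 + 5\right) \left(-39\right) 20 = 11 \left(-39\right) 20 = \left(-429\right) 20 = -8580$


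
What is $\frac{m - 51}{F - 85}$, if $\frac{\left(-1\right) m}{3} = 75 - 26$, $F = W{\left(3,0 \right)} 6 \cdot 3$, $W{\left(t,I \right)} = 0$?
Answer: $\frac{198}{85} \approx 2.3294$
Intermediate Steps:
$F = 0$ ($F = 0 \cdot 6 \cdot 3 = 0 \cdot 3 = 0$)
$m = -147$ ($m = - 3 \left(75 - 26\right) = \left(-3\right) 49 = -147$)
$\frac{m - 51}{F - 85} = \frac{-147 - 51}{0 - 85} = - \frac{198}{-85} = \left(-198\right) \left(- \frac{1}{85}\right) = \frac{198}{85}$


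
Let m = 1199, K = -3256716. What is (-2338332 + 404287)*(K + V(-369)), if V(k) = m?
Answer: 6296316376265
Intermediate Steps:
V(k) = 1199
(-2338332 + 404287)*(K + V(-369)) = (-2338332 + 404287)*(-3256716 + 1199) = -1934045*(-3255517) = 6296316376265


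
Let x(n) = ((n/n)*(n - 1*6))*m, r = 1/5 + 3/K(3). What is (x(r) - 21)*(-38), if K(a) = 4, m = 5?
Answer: 3515/2 ≈ 1757.5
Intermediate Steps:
r = 19/20 (r = 1/5 + 3/4 = 19/20 ≈ 0.95000)
x(n) = -30 + 5*n (x(n) = ((n/n)*(n - 1*6))*5 = (1*(n - 6))*5 = (1*(-6 + n))*5 = (-6 + n)*5 = -30 + 5*n)
(x(r) - 21)*(-38) = ((-30 + 5*(19/20)) - 21)*(-38) = ((-30 + 19/4) - 21)*(-38) = (-101/4 - 21)*(-38) = -185/4*(-38) = 3515/2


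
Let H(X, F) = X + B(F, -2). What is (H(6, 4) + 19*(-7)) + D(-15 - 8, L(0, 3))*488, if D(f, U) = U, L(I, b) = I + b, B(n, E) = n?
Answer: 1341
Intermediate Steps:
H(X, F) = F + X (H(X, F) = X + F = F + X)
(H(6, 4) + 19*(-7)) + D(-15 - 8, L(0, 3))*488 = ((4 + 6) + 19*(-7)) + (0 + 3)*488 = (10 - 133) + 3*488 = -123 + 1464 = 1341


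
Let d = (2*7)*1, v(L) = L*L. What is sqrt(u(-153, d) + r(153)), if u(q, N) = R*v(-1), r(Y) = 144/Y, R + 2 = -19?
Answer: I*sqrt(5797)/17 ≈ 4.4787*I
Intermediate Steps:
v(L) = L**2
R = -21 (R = -2 - 19 = -21)
d = 14 (d = 14*1 = 14)
u(q, N) = -21 (u(q, N) = -21*(-1)**2 = -21*1 = -21)
sqrt(u(-153, d) + r(153)) = sqrt(-21 + 144/153) = sqrt(-21 + 144*(1/153)) = sqrt(-21 + 16/17) = sqrt(-341/17) = I*sqrt(5797)/17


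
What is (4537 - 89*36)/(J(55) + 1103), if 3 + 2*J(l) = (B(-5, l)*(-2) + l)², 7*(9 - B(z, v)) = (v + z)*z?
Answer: 65317/83014 ≈ 0.78682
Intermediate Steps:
B(z, v) = 9 - z*(v + z)/7 (B(z, v) = 9 - (v + z)*z/7 = 9 - z*(v + z)/7)
J(l) = -3/2 + (-76/7 - 3*l/7)²/2 (J(l) = -3/2 + ((9 - ⅐*(-5)² - ⅐*l*(-5))*(-2) + l)²/2 = -3/2 + ((9 - ⅐*25 + 5*l/7)*(-2) + l)²/2 = -3/2 + ((9 - 25/7 + 5*l/7)*(-2) + l)²/2 = -3/2 + ((38/7 + 5*l/7)*(-2) + l)²/2 = -3/2 + ((-76/7 - 10*l/7) + l)²/2 = -3/2 + (-76/7 - 3*l/7)²/2)
(4537 - 89*36)/(J(55) + 1103) = (4537 - 89*36)/((-3/2 + (76 + 3*55)²/98) + 1103) = (4537 - 3204)/((-3/2 + (76 + 165)²/98) + 1103) = 1333/((-3/2 + (1/98)*241²) + 1103) = 1333/((-3/2 + (1/98)*58081) + 1103) = 1333/((-3/2 + 58081/98) + 1103) = 1333/(28967/49 + 1103) = 1333/(83014/49) = 1333*(49/83014) = 65317/83014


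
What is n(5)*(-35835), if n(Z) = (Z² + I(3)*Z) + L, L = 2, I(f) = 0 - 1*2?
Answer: -609195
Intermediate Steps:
I(f) = -2 (I(f) = 0 - 2 = -2)
n(Z) = 2 + Z² - 2*Z (n(Z) = (Z² - 2*Z) + 2 = 2 + Z² - 2*Z)
n(5)*(-35835) = (2 + 5² - 2*5)*(-35835) = (2 + 25 - 10)*(-35835) = 17*(-35835) = -609195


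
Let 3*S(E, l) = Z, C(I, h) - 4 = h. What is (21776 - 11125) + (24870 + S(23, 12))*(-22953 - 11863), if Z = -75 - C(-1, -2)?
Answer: -2594908975/3 ≈ -8.6497e+8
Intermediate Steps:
C(I, h) = 4 + h
Z = -77 (Z = -75 - (4 - 2) = -75 - 1*2 = -75 - 2 = -77)
S(E, l) = -77/3 (S(E, l) = (1/3)*(-77) = -77/3)
(21776 - 11125) + (24870 + S(23, 12))*(-22953 - 11863) = (21776 - 11125) + (24870 - 77/3)*(-22953 - 11863) = 10651 + (74533/3)*(-34816) = 10651 - 2594940928/3 = -2594908975/3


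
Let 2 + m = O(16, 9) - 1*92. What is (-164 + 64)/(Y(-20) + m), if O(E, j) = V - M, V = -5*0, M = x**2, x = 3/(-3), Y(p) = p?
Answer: 20/23 ≈ 0.86957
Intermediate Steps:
x = -1 (x = 3*(-1/3) = -1)
M = 1 (M = (-1)**2 = 1)
V = 0
O(E, j) = -1 (O(E, j) = 0 - 1*1 = 0 - 1 = -1)
m = -95 (m = -2 + (-1 - 1*92) = -2 + (-1 - 92) = -2 - 93 = -95)
(-164 + 64)/(Y(-20) + m) = (-164 + 64)/(-20 - 95) = -100/(-115) = -100*(-1/115) = 20/23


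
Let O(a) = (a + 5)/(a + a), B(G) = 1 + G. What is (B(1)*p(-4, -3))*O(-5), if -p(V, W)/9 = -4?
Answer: 0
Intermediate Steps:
p(V, W) = 36 (p(V, W) = -9*(-4) = 36)
O(a) = (5 + a)/(2*a) (O(a) = (5 + a)/((2*a)) = (5 + a)*(1/(2*a)) = (5 + a)/(2*a))
(B(1)*p(-4, -3))*O(-5) = ((1 + 1)*36)*((1/2)*(5 - 5)/(-5)) = (2*36)*((1/2)*(-1/5)*0) = 72*0 = 0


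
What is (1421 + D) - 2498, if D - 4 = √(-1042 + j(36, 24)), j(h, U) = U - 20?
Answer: -1073 + I*√1038 ≈ -1073.0 + 32.218*I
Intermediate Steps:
j(h, U) = -20 + U
D = 4 + I*√1038 (D = 4 + √(-1042 + (-20 + 24)) = 4 + √(-1042 + 4) = 4 + √(-1038) = 4 + I*√1038 ≈ 4.0 + 32.218*I)
(1421 + D) - 2498 = (1421 + (4 + I*√1038)) - 2498 = (1425 + I*√1038) - 2498 = -1073 + I*√1038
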